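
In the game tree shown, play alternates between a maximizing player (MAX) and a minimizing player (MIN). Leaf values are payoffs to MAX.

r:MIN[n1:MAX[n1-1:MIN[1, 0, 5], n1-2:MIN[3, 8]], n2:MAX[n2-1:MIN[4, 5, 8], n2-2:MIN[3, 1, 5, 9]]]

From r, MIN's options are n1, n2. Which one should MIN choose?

n1-1 (MIN): min(1, 0, 5) = 0
n1-2 (MIN): min(3, 8) = 3
n1 (MAX): max(0, 3) = 3
n2-1 (MIN): min(4, 5, 8) = 4
n2-2 (MIN): min(3, 1, 5, 9) = 1
n2 (MAX): max(4, 1) = 4
r (MIN): min(3, 4) = 3
MIN at r wants the lowest of {n1=3, n2=4}, so chooses n1.

n1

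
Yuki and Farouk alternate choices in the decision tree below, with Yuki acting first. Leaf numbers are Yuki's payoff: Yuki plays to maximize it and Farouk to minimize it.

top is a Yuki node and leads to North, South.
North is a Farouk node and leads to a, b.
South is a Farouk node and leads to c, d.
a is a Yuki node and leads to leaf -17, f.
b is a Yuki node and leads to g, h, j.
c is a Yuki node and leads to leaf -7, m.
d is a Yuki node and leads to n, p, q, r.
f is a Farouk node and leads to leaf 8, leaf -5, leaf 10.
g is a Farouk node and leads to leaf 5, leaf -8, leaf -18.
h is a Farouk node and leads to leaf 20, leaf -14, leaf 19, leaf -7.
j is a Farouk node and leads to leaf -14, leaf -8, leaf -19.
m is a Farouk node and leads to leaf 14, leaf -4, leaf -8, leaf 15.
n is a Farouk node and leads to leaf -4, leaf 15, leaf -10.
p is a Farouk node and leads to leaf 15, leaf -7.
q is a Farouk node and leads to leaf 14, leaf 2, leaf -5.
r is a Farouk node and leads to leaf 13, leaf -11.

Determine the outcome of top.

f (Farouk): min(8, -5, 10) = -5
a (Yuki): max(-17, -5) = -5
g (Farouk): min(5, -8, -18) = -18
h (Farouk): min(20, -14, 19, -7) = -14
j (Farouk): min(-14, -8, -19) = -19
b (Yuki): max(-18, -14, -19) = -14
North (Farouk): min(-5, -14) = -14
m (Farouk): min(14, -4, -8, 15) = -8
c (Yuki): max(-7, -8) = -7
n (Farouk): min(-4, 15, -10) = -10
p (Farouk): min(15, -7) = -7
q (Farouk): min(14, 2, -5) = -5
r (Farouk): min(13, -11) = -11
d (Yuki): max(-10, -7, -5, -11) = -5
South (Farouk): min(-7, -5) = -7
top (Yuki): max(-14, -7) = -7

-7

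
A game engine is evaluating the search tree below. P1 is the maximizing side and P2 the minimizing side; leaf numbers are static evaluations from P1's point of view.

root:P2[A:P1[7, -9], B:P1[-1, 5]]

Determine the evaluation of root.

A (P1): max(7, -9) = 7
B (P1): max(-1, 5) = 5
root (P2): min(7, 5) = 5

5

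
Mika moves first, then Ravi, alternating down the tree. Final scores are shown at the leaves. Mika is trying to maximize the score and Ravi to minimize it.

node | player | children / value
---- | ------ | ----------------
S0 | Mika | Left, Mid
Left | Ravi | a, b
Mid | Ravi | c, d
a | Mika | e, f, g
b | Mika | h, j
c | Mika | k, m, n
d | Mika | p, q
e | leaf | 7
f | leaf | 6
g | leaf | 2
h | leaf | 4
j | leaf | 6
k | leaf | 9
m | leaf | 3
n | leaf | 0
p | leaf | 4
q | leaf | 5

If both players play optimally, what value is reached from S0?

6

a (Mika): max(7, 6, 2) = 7
b (Mika): max(4, 6) = 6
Left (Ravi): min(7, 6) = 6
c (Mika): max(9, 3, 0) = 9
d (Mika): max(4, 5) = 5
Mid (Ravi): min(9, 5) = 5
S0 (Mika): max(6, 5) = 6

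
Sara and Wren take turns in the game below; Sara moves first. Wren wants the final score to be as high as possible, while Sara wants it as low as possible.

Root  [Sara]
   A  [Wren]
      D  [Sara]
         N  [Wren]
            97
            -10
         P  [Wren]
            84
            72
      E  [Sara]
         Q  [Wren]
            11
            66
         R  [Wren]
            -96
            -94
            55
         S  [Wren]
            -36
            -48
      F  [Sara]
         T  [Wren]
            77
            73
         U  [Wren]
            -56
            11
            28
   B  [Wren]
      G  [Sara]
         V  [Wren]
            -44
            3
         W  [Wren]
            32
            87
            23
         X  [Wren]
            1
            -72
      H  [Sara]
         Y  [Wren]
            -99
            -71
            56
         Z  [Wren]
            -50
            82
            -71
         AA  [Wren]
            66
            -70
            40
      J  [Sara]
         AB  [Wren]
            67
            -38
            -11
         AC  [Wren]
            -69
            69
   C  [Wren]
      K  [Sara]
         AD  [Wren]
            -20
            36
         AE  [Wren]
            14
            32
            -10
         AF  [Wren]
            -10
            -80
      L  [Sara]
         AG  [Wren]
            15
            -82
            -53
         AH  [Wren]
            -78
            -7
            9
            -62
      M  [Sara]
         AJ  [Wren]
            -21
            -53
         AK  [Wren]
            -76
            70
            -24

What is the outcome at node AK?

AK (Wren): max(-76, 70, -24) = 70

70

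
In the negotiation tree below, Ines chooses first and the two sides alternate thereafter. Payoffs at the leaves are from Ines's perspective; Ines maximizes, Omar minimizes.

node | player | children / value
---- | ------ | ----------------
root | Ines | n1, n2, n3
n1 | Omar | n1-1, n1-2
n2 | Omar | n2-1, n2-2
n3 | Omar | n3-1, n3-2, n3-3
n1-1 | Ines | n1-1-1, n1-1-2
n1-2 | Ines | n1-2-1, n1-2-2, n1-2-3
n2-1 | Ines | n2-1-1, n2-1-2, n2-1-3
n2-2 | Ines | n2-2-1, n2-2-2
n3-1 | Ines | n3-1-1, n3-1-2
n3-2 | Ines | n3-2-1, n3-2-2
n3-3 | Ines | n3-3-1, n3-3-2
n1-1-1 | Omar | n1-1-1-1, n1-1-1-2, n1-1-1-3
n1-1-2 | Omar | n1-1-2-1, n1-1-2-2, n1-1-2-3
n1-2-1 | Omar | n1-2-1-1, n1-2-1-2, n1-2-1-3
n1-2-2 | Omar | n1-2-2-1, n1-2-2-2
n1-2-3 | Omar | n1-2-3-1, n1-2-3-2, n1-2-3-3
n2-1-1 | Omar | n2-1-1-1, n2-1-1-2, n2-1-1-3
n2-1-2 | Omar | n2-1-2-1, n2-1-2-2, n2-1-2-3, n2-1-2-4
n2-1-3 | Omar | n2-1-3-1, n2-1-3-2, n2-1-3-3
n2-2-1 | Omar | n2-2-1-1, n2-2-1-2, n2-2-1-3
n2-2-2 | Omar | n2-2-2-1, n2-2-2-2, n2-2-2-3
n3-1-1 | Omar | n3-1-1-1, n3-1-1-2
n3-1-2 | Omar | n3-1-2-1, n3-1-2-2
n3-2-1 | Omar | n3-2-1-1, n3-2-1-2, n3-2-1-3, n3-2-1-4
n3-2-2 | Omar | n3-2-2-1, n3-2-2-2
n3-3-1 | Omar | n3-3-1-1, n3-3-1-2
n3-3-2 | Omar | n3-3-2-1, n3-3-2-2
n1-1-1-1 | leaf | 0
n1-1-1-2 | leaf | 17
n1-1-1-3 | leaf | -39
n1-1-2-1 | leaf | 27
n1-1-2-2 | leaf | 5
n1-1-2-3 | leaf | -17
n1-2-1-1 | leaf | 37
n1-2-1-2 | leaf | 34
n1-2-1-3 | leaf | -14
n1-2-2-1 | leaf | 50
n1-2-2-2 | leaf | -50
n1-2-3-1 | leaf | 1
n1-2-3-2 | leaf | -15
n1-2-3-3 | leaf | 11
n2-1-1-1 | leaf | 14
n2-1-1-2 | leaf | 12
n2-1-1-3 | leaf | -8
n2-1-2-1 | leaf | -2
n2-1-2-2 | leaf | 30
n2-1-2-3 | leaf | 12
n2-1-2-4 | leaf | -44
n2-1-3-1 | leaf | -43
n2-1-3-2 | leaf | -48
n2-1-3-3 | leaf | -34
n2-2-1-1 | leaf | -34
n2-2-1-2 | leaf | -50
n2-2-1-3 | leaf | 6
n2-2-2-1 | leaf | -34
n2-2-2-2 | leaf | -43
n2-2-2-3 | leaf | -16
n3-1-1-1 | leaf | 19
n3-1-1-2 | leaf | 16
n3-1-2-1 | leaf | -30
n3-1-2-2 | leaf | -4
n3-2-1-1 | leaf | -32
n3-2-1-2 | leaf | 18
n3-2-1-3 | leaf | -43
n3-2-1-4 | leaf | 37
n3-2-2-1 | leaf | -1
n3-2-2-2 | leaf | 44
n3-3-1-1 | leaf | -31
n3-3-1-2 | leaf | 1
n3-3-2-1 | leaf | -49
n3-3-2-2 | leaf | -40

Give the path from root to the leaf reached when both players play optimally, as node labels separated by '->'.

root -> n1 -> n1-1 -> n1-1-2 -> n1-1-2-3

n1-1-1 (Omar): min(0, 17, -39) = -39
n1-1-2 (Omar): min(27, 5, -17) = -17
n1-1 (Ines): max(-39, -17) = -17
n1-2-1 (Omar): min(37, 34, -14) = -14
n1-2-2 (Omar): min(50, -50) = -50
n1-2-3 (Omar): min(1, -15, 11) = -15
n1-2 (Ines): max(-14, -50, -15) = -14
n1 (Omar): min(-17, -14) = -17
n2-1-1 (Omar): min(14, 12, -8) = -8
n2-1-2 (Omar): min(-2, 30, 12, -44) = -44
n2-1-3 (Omar): min(-43, -48, -34) = -48
n2-1 (Ines): max(-8, -44, -48) = -8
n2-2-1 (Omar): min(-34, -50, 6) = -50
n2-2-2 (Omar): min(-34, -43, -16) = -43
n2-2 (Ines): max(-50, -43) = -43
n2 (Omar): min(-8, -43) = -43
n3-1-1 (Omar): min(19, 16) = 16
n3-1-2 (Omar): min(-30, -4) = -30
n3-1 (Ines): max(16, -30) = 16
n3-2-1 (Omar): min(-32, 18, -43, 37) = -43
n3-2-2 (Omar): min(-1, 44) = -1
n3-2 (Ines): max(-43, -1) = -1
n3-3-1 (Omar): min(-31, 1) = -31
n3-3-2 (Omar): min(-49, -40) = -49
n3-3 (Ines): max(-31, -49) = -31
n3 (Omar): min(16, -1, -31) = -31
root (Ines): max(-17, -43, -31) = -17
At root, Ines picks n1 (highest: -17).
At n1, Omar picks n1-1 (lowest: -17).
At n1-1, Ines picks n1-1-2 (highest: -17).
At n1-1-2, Omar picks n1-1-2-3 (lowest: -17).
Terminal value -17.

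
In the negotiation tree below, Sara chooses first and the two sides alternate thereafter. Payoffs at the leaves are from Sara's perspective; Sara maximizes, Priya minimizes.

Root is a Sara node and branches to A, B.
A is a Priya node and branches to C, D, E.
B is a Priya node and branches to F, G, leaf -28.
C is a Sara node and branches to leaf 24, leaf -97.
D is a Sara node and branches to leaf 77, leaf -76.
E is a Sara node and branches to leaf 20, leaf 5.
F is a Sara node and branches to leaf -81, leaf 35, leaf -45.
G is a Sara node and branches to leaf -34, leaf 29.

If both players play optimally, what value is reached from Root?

C (Sara): max(24, -97) = 24
D (Sara): max(77, -76) = 77
E (Sara): max(20, 5) = 20
A (Priya): min(24, 77, 20) = 20
F (Sara): max(-81, 35, -45) = 35
G (Sara): max(-34, 29) = 29
B (Priya): min(35, 29, -28) = -28
Root (Sara): max(20, -28) = 20

20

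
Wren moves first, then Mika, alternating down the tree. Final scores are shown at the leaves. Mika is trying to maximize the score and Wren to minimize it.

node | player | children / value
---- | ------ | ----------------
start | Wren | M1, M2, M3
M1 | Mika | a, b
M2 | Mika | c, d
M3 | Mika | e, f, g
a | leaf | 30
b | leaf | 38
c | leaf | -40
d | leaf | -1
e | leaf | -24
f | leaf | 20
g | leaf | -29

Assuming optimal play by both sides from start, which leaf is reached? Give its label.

d

M1 (Mika): max(30, 38) = 38
M2 (Mika): max(-40, -1) = -1
M3 (Mika): max(-24, 20, -29) = 20
start (Wren): min(38, -1, 20) = -1
At start, Wren picks M2 (lowest: -1).
At M2, Mika picks d (highest: -1).
Terminal value -1.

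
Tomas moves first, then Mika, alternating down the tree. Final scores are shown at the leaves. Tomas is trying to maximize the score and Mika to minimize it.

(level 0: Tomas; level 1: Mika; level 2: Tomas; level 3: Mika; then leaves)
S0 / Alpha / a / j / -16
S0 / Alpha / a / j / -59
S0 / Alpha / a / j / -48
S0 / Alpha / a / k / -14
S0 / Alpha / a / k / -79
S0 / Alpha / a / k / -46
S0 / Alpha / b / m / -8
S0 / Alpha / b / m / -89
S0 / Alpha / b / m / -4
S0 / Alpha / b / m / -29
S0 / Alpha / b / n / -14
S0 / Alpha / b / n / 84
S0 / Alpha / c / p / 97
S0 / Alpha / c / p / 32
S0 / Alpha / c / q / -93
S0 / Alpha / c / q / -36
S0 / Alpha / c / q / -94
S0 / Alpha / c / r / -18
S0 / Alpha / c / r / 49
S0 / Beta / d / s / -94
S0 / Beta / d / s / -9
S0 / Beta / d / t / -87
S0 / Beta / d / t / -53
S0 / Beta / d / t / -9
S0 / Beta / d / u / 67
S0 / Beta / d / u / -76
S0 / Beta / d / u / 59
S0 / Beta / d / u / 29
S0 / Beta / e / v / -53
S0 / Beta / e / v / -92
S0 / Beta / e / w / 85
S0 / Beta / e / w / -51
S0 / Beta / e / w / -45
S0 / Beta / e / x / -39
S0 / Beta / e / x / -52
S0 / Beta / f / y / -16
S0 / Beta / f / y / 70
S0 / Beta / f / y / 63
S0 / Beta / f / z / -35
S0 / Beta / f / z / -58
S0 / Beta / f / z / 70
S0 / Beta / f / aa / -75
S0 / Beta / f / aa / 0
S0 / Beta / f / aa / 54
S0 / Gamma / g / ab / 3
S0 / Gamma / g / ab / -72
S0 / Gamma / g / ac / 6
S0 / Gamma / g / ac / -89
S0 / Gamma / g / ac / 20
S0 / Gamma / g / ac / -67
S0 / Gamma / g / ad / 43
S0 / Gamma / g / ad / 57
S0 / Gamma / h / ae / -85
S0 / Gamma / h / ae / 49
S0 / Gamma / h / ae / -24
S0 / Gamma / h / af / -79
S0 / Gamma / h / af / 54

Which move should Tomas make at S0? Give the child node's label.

Alpha

j (Mika): min(-16, -59, -48) = -59
k (Mika): min(-14, -79, -46) = -79
a (Tomas): max(-59, -79) = -59
m (Mika): min(-8, -89, -4, -29) = -89
n (Mika): min(-14, 84) = -14
b (Tomas): max(-89, -14) = -14
p (Mika): min(97, 32) = 32
q (Mika): min(-93, -36, -94) = -94
r (Mika): min(-18, 49) = -18
c (Tomas): max(32, -94, -18) = 32
Alpha (Mika): min(-59, -14, 32) = -59
s (Mika): min(-94, -9) = -94
t (Mika): min(-87, -53, -9) = -87
u (Mika): min(67, -76, 59, 29) = -76
d (Tomas): max(-94, -87, -76) = -76
v (Mika): min(-53, -92) = -92
w (Mika): min(85, -51, -45) = -51
x (Mika): min(-39, -52) = -52
e (Tomas): max(-92, -51, -52) = -51
y (Mika): min(-16, 70, 63) = -16
z (Mika): min(-35, -58, 70) = -58
aa (Mika): min(-75, 0, 54) = -75
f (Tomas): max(-16, -58, -75) = -16
Beta (Mika): min(-76, -51, -16) = -76
ab (Mika): min(3, -72) = -72
ac (Mika): min(6, -89, 20, -67) = -89
ad (Mika): min(43, 57) = 43
g (Tomas): max(-72, -89, 43) = 43
ae (Mika): min(-85, 49, -24) = -85
af (Mika): min(-79, 54) = -79
h (Tomas): max(-85, -79) = -79
Gamma (Mika): min(43, -79) = -79
S0 (Tomas): max(-59, -76, -79) = -59
Tomas at S0 wants the highest of {Alpha=-59, Beta=-76, Gamma=-79}, so chooses Alpha.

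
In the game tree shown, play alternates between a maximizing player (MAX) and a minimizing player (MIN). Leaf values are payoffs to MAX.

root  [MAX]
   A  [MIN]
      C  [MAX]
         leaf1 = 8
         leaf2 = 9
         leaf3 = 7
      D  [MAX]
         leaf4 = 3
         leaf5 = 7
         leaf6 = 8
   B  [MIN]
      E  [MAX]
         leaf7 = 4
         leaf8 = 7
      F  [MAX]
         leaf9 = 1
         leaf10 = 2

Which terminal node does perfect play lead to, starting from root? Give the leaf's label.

C (MAX): max(8, 9, 7) = 9
D (MAX): max(3, 7, 8) = 8
A (MIN): min(9, 8) = 8
E (MAX): max(4, 7) = 7
F (MAX): max(1, 2) = 2
B (MIN): min(7, 2) = 2
root (MAX): max(8, 2) = 8
At root, MAX picks A (highest: 8).
At A, MIN picks D (lowest: 8).
At D, MAX picks leaf6 (highest: 8).
Terminal value 8.

leaf6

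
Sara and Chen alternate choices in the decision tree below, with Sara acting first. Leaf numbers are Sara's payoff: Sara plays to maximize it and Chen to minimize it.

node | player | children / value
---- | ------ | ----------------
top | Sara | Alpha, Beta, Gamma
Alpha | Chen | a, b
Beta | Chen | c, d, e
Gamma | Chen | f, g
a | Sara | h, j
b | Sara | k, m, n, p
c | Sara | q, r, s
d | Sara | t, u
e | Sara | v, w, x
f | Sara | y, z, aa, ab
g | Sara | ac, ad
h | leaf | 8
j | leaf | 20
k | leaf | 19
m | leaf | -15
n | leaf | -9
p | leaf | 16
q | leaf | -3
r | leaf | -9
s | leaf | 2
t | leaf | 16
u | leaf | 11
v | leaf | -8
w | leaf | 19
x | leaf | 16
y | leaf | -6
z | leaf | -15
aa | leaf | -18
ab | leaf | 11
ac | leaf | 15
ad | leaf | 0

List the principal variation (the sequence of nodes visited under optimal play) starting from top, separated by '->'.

top -> Alpha -> b -> k

a (Sara): max(8, 20) = 20
b (Sara): max(19, -15, -9, 16) = 19
Alpha (Chen): min(20, 19) = 19
c (Sara): max(-3, -9, 2) = 2
d (Sara): max(16, 11) = 16
e (Sara): max(-8, 19, 16) = 19
Beta (Chen): min(2, 16, 19) = 2
f (Sara): max(-6, -15, -18, 11) = 11
g (Sara): max(15, 0) = 15
Gamma (Chen): min(11, 15) = 11
top (Sara): max(19, 2, 11) = 19
At top, Sara picks Alpha (highest: 19).
At Alpha, Chen picks b (lowest: 19).
At b, Sara picks k (highest: 19).
Terminal value 19.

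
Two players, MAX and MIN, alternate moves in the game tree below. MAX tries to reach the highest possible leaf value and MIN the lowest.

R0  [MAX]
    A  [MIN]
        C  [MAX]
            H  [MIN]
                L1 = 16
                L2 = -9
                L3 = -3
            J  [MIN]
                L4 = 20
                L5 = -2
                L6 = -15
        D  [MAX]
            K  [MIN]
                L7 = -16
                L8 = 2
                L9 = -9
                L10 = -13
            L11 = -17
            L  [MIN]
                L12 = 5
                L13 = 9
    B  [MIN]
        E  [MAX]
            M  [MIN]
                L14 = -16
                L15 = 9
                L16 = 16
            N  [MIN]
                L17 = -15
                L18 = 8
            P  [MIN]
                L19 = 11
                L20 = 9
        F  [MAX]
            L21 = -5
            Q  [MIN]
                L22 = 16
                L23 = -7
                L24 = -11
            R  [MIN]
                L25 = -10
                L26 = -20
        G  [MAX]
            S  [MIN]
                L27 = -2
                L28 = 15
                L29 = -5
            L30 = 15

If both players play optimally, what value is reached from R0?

-5

H (MIN): min(16, -9, -3) = -9
J (MIN): min(20, -2, -15) = -15
C (MAX): max(-9, -15) = -9
K (MIN): min(-16, 2, -9, -13) = -16
L (MIN): min(5, 9) = 5
D (MAX): max(-16, -17, 5) = 5
A (MIN): min(-9, 5) = -9
M (MIN): min(-16, 9, 16) = -16
N (MIN): min(-15, 8) = -15
P (MIN): min(11, 9) = 9
E (MAX): max(-16, -15, 9) = 9
Q (MIN): min(16, -7, -11) = -11
R (MIN): min(-10, -20) = -20
F (MAX): max(-5, -11, -20) = -5
S (MIN): min(-2, 15, -5) = -5
G (MAX): max(-5, 15) = 15
B (MIN): min(9, -5, 15) = -5
R0 (MAX): max(-9, -5) = -5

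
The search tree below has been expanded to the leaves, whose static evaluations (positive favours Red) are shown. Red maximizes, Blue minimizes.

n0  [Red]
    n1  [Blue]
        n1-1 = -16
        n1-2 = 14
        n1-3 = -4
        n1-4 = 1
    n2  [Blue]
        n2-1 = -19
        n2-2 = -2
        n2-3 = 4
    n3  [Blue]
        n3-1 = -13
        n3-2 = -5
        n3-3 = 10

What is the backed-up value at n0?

-13

n1 (Blue): min(-16, 14, -4, 1) = -16
n2 (Blue): min(-19, -2, 4) = -19
n3 (Blue): min(-13, -5, 10) = -13
n0 (Red): max(-16, -19, -13) = -13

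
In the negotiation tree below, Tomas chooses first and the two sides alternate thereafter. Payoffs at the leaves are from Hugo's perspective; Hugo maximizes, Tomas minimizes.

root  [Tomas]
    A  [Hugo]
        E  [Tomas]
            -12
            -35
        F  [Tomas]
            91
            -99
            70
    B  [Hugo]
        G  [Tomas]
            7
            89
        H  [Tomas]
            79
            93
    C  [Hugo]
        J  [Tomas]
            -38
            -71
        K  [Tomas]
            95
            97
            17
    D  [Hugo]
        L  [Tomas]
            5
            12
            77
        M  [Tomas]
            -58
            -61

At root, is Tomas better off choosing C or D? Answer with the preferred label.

D

J (Tomas): min(-38, -71) = -71
K (Tomas): min(95, 97, 17) = 17
C (Hugo): max(-71, 17) = 17
L (Tomas): min(5, 12, 77) = 5
M (Tomas): min(-58, -61) = -61
D (Hugo): max(5, -61) = 5
Tomas prefers the lower value; C=17, D=5. D is better since 5 < 17.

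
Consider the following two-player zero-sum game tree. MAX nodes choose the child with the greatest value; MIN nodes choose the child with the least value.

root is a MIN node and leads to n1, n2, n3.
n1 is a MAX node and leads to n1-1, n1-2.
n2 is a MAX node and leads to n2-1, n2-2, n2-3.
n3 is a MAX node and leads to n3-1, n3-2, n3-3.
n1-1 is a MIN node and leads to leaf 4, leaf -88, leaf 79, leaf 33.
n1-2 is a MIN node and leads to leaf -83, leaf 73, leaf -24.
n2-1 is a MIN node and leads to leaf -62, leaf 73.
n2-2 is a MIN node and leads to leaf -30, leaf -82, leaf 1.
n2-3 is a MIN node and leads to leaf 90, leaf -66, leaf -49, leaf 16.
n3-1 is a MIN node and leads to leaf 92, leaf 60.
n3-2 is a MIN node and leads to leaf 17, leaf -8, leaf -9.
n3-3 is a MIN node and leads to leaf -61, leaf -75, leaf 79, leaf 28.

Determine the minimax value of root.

-83

n1-1 (MIN): min(4, -88, 79, 33) = -88
n1-2 (MIN): min(-83, 73, -24) = -83
n1 (MAX): max(-88, -83) = -83
n2-1 (MIN): min(-62, 73) = -62
n2-2 (MIN): min(-30, -82, 1) = -82
n2-3 (MIN): min(90, -66, -49, 16) = -66
n2 (MAX): max(-62, -82, -66) = -62
n3-1 (MIN): min(92, 60) = 60
n3-2 (MIN): min(17, -8, -9) = -9
n3-3 (MIN): min(-61, -75, 79, 28) = -75
n3 (MAX): max(60, -9, -75) = 60
root (MIN): min(-83, -62, 60) = -83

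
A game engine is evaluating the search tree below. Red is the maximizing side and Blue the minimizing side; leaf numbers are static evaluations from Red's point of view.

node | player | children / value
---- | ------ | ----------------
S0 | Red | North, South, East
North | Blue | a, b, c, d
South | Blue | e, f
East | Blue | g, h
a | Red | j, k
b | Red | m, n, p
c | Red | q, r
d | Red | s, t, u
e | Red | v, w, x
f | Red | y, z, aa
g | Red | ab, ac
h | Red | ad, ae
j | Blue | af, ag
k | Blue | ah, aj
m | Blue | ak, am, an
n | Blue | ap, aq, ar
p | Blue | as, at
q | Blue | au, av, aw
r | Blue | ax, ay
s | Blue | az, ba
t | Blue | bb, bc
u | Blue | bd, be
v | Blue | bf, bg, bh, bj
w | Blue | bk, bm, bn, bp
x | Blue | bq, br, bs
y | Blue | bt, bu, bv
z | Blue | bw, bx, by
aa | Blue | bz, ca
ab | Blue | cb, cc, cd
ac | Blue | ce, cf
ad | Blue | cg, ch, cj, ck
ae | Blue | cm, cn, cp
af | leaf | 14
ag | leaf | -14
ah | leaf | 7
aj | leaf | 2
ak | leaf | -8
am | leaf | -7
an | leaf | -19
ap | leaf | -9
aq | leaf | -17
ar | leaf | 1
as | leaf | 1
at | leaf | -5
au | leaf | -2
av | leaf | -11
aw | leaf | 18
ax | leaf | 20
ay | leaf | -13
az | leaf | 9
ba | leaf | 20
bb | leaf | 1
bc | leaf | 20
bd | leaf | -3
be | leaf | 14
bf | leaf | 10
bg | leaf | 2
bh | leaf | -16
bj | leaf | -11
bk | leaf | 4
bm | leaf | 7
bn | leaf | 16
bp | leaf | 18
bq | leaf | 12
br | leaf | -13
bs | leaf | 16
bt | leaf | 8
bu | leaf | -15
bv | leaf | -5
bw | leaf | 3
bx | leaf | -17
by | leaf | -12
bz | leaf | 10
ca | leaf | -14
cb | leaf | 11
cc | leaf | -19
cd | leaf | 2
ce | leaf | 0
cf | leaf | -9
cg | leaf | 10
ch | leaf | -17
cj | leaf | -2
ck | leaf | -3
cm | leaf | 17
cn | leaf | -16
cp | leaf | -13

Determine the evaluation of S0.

-11

j (Blue): min(14, -14) = -14
k (Blue): min(7, 2) = 2
a (Red): max(-14, 2) = 2
m (Blue): min(-8, -7, -19) = -19
n (Blue): min(-9, -17, 1) = -17
p (Blue): min(1, -5) = -5
b (Red): max(-19, -17, -5) = -5
q (Blue): min(-2, -11, 18) = -11
r (Blue): min(20, -13) = -13
c (Red): max(-11, -13) = -11
s (Blue): min(9, 20) = 9
t (Blue): min(1, 20) = 1
u (Blue): min(-3, 14) = -3
d (Red): max(9, 1, -3) = 9
North (Blue): min(2, -5, -11, 9) = -11
v (Blue): min(10, 2, -16, -11) = -16
w (Blue): min(4, 7, 16, 18) = 4
x (Blue): min(12, -13, 16) = -13
e (Red): max(-16, 4, -13) = 4
y (Blue): min(8, -15, -5) = -15
z (Blue): min(3, -17, -12) = -17
aa (Blue): min(10, -14) = -14
f (Red): max(-15, -17, -14) = -14
South (Blue): min(4, -14) = -14
ab (Blue): min(11, -19, 2) = -19
ac (Blue): min(0, -9) = -9
g (Red): max(-19, -9) = -9
ad (Blue): min(10, -17, -2, -3) = -17
ae (Blue): min(17, -16, -13) = -16
h (Red): max(-17, -16) = -16
East (Blue): min(-9, -16) = -16
S0 (Red): max(-11, -14, -16) = -11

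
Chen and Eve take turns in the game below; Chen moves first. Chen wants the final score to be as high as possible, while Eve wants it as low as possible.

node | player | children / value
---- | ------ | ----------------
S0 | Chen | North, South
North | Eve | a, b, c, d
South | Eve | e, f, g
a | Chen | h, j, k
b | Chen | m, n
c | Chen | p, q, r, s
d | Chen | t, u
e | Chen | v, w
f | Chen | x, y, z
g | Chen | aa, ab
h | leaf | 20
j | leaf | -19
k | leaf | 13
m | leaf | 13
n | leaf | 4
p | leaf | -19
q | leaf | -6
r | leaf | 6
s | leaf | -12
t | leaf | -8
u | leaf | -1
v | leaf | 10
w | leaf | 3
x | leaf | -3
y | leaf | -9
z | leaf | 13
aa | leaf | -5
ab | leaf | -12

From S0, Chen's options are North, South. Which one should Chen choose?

North

a (Chen): max(20, -19, 13) = 20
b (Chen): max(13, 4) = 13
c (Chen): max(-19, -6, 6, -12) = 6
d (Chen): max(-8, -1) = -1
North (Eve): min(20, 13, 6, -1) = -1
e (Chen): max(10, 3) = 10
f (Chen): max(-3, -9, 13) = 13
g (Chen): max(-5, -12) = -5
South (Eve): min(10, 13, -5) = -5
S0 (Chen): max(-1, -5) = -1
Chen at S0 wants the highest of {North=-1, South=-5}, so chooses North.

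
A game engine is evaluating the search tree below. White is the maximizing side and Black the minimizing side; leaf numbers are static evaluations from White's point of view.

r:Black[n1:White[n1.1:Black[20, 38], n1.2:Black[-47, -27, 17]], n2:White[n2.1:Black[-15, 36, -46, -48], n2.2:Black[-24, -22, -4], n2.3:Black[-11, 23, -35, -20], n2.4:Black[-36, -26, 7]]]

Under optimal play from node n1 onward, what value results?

20

n1.1 (Black): min(20, 38) = 20
n1.2 (Black): min(-47, -27, 17) = -47
n1 (White): max(20, -47) = 20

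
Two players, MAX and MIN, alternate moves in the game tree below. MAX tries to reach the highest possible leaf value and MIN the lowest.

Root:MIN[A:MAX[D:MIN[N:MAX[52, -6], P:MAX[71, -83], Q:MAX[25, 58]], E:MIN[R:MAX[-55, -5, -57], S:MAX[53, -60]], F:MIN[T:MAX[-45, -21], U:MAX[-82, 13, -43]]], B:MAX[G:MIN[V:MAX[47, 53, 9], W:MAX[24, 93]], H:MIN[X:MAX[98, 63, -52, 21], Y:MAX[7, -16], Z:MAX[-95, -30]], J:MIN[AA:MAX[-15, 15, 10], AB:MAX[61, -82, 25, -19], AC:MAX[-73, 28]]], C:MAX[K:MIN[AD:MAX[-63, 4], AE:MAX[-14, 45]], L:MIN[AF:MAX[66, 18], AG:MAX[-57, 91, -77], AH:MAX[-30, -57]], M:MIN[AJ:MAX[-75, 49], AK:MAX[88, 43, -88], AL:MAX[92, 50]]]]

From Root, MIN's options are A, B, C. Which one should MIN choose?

C

N (MAX): max(52, -6) = 52
P (MAX): max(71, -83) = 71
Q (MAX): max(25, 58) = 58
D (MIN): min(52, 71, 58) = 52
R (MAX): max(-55, -5, -57) = -5
S (MAX): max(53, -60) = 53
E (MIN): min(-5, 53) = -5
T (MAX): max(-45, -21) = -21
U (MAX): max(-82, 13, -43) = 13
F (MIN): min(-21, 13) = -21
A (MAX): max(52, -5, -21) = 52
V (MAX): max(47, 53, 9) = 53
W (MAX): max(24, 93) = 93
G (MIN): min(53, 93) = 53
X (MAX): max(98, 63, -52, 21) = 98
Y (MAX): max(7, -16) = 7
Z (MAX): max(-95, -30) = -30
H (MIN): min(98, 7, -30) = -30
AA (MAX): max(-15, 15, 10) = 15
AB (MAX): max(61, -82, 25, -19) = 61
AC (MAX): max(-73, 28) = 28
J (MIN): min(15, 61, 28) = 15
B (MAX): max(53, -30, 15) = 53
AD (MAX): max(-63, 4) = 4
AE (MAX): max(-14, 45) = 45
K (MIN): min(4, 45) = 4
AF (MAX): max(66, 18) = 66
AG (MAX): max(-57, 91, -77) = 91
AH (MAX): max(-30, -57) = -30
L (MIN): min(66, 91, -30) = -30
AJ (MAX): max(-75, 49) = 49
AK (MAX): max(88, 43, -88) = 88
AL (MAX): max(92, 50) = 92
M (MIN): min(49, 88, 92) = 49
C (MAX): max(4, -30, 49) = 49
Root (MIN): min(52, 53, 49) = 49
MIN at Root wants the lowest of {A=52, B=53, C=49}, so chooses C.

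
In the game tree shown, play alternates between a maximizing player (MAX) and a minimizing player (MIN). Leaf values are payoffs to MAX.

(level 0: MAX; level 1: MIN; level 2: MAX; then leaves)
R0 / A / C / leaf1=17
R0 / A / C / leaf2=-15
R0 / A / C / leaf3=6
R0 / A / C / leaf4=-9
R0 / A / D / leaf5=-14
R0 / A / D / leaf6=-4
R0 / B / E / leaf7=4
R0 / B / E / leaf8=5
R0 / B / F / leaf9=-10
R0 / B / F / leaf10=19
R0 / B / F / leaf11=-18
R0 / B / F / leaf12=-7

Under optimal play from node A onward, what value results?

C (MAX): max(17, -15, 6, -9) = 17
D (MAX): max(-14, -4) = -4
A (MIN): min(17, -4) = -4

-4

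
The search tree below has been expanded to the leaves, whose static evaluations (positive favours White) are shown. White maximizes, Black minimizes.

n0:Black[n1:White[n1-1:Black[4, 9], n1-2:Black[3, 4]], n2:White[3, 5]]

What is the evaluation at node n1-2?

n1-2 (Black): min(3, 4) = 3

3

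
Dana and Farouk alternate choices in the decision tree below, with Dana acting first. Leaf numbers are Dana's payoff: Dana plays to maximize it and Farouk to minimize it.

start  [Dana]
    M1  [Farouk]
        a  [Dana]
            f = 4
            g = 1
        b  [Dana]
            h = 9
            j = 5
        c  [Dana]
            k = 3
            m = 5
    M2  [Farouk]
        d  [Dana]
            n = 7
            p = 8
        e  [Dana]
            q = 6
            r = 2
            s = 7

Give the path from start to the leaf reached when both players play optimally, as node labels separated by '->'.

start -> M2 -> e -> s

a (Dana): max(4, 1) = 4
b (Dana): max(9, 5) = 9
c (Dana): max(3, 5) = 5
M1 (Farouk): min(4, 9, 5) = 4
d (Dana): max(7, 8) = 8
e (Dana): max(6, 2, 7) = 7
M2 (Farouk): min(8, 7) = 7
start (Dana): max(4, 7) = 7
At start, Dana picks M2 (highest: 7).
At M2, Farouk picks e (lowest: 7).
At e, Dana picks s (highest: 7).
Terminal value 7.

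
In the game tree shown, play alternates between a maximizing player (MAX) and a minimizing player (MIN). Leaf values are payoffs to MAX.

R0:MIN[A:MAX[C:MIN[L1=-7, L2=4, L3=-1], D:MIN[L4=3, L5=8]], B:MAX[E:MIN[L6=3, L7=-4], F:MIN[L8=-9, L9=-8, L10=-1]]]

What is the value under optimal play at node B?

-4

E (MIN): min(3, -4) = -4
F (MIN): min(-9, -8, -1) = -9
B (MAX): max(-4, -9) = -4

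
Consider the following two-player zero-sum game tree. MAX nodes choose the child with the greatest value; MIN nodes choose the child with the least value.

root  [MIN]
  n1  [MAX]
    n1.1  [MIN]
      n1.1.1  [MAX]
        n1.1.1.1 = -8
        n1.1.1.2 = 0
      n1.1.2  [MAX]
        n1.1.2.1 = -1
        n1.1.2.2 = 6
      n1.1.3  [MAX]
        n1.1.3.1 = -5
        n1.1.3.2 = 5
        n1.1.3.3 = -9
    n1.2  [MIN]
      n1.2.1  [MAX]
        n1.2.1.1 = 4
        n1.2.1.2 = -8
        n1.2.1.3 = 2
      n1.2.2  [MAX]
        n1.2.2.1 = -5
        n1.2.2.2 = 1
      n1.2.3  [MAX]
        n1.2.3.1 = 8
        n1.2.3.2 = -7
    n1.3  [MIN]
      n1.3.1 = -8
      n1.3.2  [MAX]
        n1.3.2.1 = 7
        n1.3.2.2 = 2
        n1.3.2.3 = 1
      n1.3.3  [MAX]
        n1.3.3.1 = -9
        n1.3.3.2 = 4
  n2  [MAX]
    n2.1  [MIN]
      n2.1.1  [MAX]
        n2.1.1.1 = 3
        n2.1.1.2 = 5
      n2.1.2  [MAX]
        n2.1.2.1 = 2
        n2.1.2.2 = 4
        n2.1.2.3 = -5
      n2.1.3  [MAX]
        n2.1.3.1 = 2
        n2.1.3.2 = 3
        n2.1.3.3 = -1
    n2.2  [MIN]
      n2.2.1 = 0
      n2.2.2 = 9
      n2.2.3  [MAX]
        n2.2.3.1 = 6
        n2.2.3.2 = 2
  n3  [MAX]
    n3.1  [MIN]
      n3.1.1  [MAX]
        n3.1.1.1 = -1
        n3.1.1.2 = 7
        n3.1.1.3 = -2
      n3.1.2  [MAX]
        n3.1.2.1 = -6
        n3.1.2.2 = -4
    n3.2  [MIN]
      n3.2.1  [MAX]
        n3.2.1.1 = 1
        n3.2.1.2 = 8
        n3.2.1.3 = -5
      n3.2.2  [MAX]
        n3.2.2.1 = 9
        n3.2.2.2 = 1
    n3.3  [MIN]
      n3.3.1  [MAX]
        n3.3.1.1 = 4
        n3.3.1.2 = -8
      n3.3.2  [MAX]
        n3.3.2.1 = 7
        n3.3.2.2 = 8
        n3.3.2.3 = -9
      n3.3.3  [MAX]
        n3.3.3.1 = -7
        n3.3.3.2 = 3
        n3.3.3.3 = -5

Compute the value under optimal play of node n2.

3

n2.1.1 (MAX): max(3, 5) = 5
n2.1.2 (MAX): max(2, 4, -5) = 4
n2.1.3 (MAX): max(2, 3, -1) = 3
n2.1 (MIN): min(5, 4, 3) = 3
n2.2.3 (MAX): max(6, 2) = 6
n2.2 (MIN): min(0, 9, 6) = 0
n2 (MAX): max(3, 0) = 3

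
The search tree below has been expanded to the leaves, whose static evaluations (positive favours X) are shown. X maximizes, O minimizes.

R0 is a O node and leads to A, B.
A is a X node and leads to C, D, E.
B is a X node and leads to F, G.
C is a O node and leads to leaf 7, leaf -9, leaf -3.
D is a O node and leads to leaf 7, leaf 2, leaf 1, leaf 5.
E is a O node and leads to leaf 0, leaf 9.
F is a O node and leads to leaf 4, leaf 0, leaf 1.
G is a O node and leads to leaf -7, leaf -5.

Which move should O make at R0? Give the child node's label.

B

C (O): min(7, -9, -3) = -9
D (O): min(7, 2, 1, 5) = 1
E (O): min(0, 9) = 0
A (X): max(-9, 1, 0) = 1
F (O): min(4, 0, 1) = 0
G (O): min(-7, -5) = -7
B (X): max(0, -7) = 0
R0 (O): min(1, 0) = 0
O at R0 wants the lowest of {A=1, B=0}, so chooses B.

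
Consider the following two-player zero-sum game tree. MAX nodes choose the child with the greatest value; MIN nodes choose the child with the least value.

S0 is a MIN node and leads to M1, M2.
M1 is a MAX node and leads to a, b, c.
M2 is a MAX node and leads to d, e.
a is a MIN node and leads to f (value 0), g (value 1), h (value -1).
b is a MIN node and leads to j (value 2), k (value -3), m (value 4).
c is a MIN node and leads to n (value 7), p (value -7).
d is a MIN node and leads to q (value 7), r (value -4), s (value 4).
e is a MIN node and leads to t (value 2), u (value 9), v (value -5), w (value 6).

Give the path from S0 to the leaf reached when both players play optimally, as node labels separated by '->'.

a (MIN): min(0, 1, -1) = -1
b (MIN): min(2, -3, 4) = -3
c (MIN): min(7, -7) = -7
M1 (MAX): max(-1, -3, -7) = -1
d (MIN): min(7, -4, 4) = -4
e (MIN): min(2, 9, -5, 6) = -5
M2 (MAX): max(-4, -5) = -4
S0 (MIN): min(-1, -4) = -4
At S0, MIN picks M2 (lowest: -4).
At M2, MAX picks d (highest: -4).
At d, MIN picks r (lowest: -4).
Terminal value -4.

S0 -> M2 -> d -> r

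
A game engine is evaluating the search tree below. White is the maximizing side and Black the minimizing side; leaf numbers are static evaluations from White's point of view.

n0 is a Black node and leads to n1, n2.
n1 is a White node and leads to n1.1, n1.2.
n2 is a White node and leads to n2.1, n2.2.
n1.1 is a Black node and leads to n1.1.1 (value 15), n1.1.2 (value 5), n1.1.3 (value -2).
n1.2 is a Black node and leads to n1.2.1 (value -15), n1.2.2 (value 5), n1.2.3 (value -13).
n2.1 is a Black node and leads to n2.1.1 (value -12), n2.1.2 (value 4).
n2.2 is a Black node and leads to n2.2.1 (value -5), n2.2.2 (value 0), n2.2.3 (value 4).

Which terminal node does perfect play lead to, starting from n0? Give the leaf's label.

n1.1 (Black): min(15, 5, -2) = -2
n1.2 (Black): min(-15, 5, -13) = -15
n1 (White): max(-2, -15) = -2
n2.1 (Black): min(-12, 4) = -12
n2.2 (Black): min(-5, 0, 4) = -5
n2 (White): max(-12, -5) = -5
n0 (Black): min(-2, -5) = -5
At n0, Black picks n2 (lowest: -5).
At n2, White picks n2.2 (highest: -5).
At n2.2, Black picks n2.2.1 (lowest: -5).
Terminal value -5.

n2.2.1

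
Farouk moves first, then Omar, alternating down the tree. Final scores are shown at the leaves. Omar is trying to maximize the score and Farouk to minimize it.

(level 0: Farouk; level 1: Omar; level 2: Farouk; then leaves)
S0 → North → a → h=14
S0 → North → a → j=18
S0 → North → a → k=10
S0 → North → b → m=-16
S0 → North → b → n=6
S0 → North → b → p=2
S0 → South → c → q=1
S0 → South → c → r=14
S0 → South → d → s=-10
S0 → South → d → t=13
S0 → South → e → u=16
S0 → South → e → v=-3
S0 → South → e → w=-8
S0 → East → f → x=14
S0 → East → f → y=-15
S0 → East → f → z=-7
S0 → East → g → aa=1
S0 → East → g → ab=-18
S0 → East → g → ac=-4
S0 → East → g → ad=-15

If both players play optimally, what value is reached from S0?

-15

a (Farouk): min(14, 18, 10) = 10
b (Farouk): min(-16, 6, 2) = -16
North (Omar): max(10, -16) = 10
c (Farouk): min(1, 14) = 1
d (Farouk): min(-10, 13) = -10
e (Farouk): min(16, -3, -8) = -8
South (Omar): max(1, -10, -8) = 1
f (Farouk): min(14, -15, -7) = -15
g (Farouk): min(1, -18, -4, -15) = -18
East (Omar): max(-15, -18) = -15
S0 (Farouk): min(10, 1, -15) = -15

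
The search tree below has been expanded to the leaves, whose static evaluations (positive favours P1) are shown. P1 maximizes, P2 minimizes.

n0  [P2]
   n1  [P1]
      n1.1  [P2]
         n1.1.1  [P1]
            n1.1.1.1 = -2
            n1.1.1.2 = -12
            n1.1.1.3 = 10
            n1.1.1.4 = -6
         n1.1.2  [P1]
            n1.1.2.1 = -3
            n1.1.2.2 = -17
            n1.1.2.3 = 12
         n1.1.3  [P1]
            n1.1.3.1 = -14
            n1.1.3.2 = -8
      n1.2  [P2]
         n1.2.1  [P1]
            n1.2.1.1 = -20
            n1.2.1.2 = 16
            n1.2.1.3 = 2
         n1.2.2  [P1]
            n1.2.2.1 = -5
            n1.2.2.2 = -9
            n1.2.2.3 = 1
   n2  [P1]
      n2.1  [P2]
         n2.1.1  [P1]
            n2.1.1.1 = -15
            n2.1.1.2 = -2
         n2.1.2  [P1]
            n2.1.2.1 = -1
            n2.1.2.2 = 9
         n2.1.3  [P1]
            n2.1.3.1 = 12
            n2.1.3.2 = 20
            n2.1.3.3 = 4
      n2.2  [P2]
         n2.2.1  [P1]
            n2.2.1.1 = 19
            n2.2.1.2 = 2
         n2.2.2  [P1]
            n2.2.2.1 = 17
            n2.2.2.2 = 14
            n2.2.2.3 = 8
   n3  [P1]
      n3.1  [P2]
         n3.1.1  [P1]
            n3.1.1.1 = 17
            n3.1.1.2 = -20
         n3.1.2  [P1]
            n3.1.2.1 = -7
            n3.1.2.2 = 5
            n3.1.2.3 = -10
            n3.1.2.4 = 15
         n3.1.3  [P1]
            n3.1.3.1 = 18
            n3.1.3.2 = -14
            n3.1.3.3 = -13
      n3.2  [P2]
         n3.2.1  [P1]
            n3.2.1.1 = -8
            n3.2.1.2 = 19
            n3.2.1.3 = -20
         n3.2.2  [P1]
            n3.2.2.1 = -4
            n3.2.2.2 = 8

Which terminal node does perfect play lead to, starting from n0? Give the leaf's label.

n1.1.1 (P1): max(-2, -12, 10, -6) = 10
n1.1.2 (P1): max(-3, -17, 12) = 12
n1.1.3 (P1): max(-14, -8) = -8
n1.1 (P2): min(10, 12, -8) = -8
n1.2.1 (P1): max(-20, 16, 2) = 16
n1.2.2 (P1): max(-5, -9, 1) = 1
n1.2 (P2): min(16, 1) = 1
n1 (P1): max(-8, 1) = 1
n2.1.1 (P1): max(-15, -2) = -2
n2.1.2 (P1): max(-1, 9) = 9
n2.1.3 (P1): max(12, 20, 4) = 20
n2.1 (P2): min(-2, 9, 20) = -2
n2.2.1 (P1): max(19, 2) = 19
n2.2.2 (P1): max(17, 14, 8) = 17
n2.2 (P2): min(19, 17) = 17
n2 (P1): max(-2, 17) = 17
n3.1.1 (P1): max(17, -20) = 17
n3.1.2 (P1): max(-7, 5, -10, 15) = 15
n3.1.3 (P1): max(18, -14, -13) = 18
n3.1 (P2): min(17, 15, 18) = 15
n3.2.1 (P1): max(-8, 19, -20) = 19
n3.2.2 (P1): max(-4, 8) = 8
n3.2 (P2): min(19, 8) = 8
n3 (P1): max(15, 8) = 15
n0 (P2): min(1, 17, 15) = 1
At n0, P2 picks n1 (lowest: 1).
At n1, P1 picks n1.2 (highest: 1).
At n1.2, P2 picks n1.2.2 (lowest: 1).
At n1.2.2, P1 picks n1.2.2.3 (highest: 1).
Terminal value 1.

n1.2.2.3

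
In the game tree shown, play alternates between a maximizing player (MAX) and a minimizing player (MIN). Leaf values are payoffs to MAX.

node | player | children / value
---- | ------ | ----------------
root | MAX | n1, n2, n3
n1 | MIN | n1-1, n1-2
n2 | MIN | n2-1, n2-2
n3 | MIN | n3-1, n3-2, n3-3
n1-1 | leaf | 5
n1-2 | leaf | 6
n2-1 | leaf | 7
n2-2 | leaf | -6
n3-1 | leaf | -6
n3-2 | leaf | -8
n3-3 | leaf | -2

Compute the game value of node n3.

n3 (MIN): min(-6, -8, -2) = -8

-8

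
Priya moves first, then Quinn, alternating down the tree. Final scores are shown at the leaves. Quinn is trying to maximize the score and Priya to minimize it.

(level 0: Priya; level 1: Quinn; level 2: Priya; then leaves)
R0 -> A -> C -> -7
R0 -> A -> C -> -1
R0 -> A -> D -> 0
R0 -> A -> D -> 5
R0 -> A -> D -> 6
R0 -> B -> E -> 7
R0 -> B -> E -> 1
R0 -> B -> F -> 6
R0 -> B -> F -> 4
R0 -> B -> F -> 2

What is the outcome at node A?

0

C (Priya): min(-7, -1) = -7
D (Priya): min(0, 5, 6) = 0
A (Quinn): max(-7, 0) = 0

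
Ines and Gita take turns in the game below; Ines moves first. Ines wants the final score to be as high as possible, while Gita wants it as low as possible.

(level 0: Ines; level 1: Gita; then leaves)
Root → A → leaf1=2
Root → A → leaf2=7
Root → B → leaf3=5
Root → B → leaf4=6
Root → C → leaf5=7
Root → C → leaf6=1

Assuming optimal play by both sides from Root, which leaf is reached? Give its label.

A (Gita): min(2, 7) = 2
B (Gita): min(5, 6) = 5
C (Gita): min(7, 1) = 1
Root (Ines): max(2, 5, 1) = 5
At Root, Ines picks B (highest: 5).
At B, Gita picks leaf3 (lowest: 5).
Terminal value 5.

leaf3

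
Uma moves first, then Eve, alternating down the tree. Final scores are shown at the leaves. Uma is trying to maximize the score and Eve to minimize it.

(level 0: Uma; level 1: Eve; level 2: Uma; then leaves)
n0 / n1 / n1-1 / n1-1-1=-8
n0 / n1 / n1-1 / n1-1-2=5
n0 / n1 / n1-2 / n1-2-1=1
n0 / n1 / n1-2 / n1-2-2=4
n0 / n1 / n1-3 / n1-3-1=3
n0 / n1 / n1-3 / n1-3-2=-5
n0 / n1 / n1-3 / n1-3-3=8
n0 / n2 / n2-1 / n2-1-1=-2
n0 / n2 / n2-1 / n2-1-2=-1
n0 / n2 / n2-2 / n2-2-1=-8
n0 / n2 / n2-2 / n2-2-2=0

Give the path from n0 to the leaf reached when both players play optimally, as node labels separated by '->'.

n1-1 (Uma): max(-8, 5) = 5
n1-2 (Uma): max(1, 4) = 4
n1-3 (Uma): max(3, -5, 8) = 8
n1 (Eve): min(5, 4, 8) = 4
n2-1 (Uma): max(-2, -1) = -1
n2-2 (Uma): max(-8, 0) = 0
n2 (Eve): min(-1, 0) = -1
n0 (Uma): max(4, -1) = 4
At n0, Uma picks n1 (highest: 4).
At n1, Eve picks n1-2 (lowest: 4).
At n1-2, Uma picks n1-2-2 (highest: 4).
Terminal value 4.

n0 -> n1 -> n1-2 -> n1-2-2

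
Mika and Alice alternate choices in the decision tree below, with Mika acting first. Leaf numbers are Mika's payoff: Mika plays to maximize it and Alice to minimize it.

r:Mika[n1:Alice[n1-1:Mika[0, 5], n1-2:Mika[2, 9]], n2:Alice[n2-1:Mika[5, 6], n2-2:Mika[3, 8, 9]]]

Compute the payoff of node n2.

6

n2-1 (Mika): max(5, 6) = 6
n2-2 (Mika): max(3, 8, 9) = 9
n2 (Alice): min(6, 9) = 6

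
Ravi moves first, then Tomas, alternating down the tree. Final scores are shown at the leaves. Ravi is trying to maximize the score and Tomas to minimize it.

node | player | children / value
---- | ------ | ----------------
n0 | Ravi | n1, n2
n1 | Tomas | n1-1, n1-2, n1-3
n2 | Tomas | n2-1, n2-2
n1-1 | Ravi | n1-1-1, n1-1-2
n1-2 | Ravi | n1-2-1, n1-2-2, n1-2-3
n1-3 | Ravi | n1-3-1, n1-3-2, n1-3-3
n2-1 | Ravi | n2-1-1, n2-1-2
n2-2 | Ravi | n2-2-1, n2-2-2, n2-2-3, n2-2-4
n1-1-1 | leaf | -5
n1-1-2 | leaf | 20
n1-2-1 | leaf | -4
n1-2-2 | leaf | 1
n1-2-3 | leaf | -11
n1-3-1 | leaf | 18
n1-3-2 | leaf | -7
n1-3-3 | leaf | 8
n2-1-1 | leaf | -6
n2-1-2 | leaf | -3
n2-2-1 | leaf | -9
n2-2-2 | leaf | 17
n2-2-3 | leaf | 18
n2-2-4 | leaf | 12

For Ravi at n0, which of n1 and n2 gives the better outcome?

n1-1 (Ravi): max(-5, 20) = 20
n1-2 (Ravi): max(-4, 1, -11) = 1
n1-3 (Ravi): max(18, -7, 8) = 18
n1 (Tomas): min(20, 1, 18) = 1
n2-1 (Ravi): max(-6, -3) = -3
n2-2 (Ravi): max(-9, 17, 18, 12) = 18
n2 (Tomas): min(-3, 18) = -3
Ravi prefers the higher value; n1=1, n2=-3. n1 is better since 1 > -3.

n1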